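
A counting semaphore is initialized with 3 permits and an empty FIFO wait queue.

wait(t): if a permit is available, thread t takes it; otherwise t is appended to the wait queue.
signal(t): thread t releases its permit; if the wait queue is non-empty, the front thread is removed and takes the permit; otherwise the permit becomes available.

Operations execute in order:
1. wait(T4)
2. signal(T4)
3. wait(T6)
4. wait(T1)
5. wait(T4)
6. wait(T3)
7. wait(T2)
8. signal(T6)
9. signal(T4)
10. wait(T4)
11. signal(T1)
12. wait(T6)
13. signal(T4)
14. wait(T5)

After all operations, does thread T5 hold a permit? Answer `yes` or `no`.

Step 1: wait(T4) -> count=2 queue=[] holders={T4}
Step 2: signal(T4) -> count=3 queue=[] holders={none}
Step 3: wait(T6) -> count=2 queue=[] holders={T6}
Step 4: wait(T1) -> count=1 queue=[] holders={T1,T6}
Step 5: wait(T4) -> count=0 queue=[] holders={T1,T4,T6}
Step 6: wait(T3) -> count=0 queue=[T3] holders={T1,T4,T6}
Step 7: wait(T2) -> count=0 queue=[T3,T2] holders={T1,T4,T6}
Step 8: signal(T6) -> count=0 queue=[T2] holders={T1,T3,T4}
Step 9: signal(T4) -> count=0 queue=[] holders={T1,T2,T3}
Step 10: wait(T4) -> count=0 queue=[T4] holders={T1,T2,T3}
Step 11: signal(T1) -> count=0 queue=[] holders={T2,T3,T4}
Step 12: wait(T6) -> count=0 queue=[T6] holders={T2,T3,T4}
Step 13: signal(T4) -> count=0 queue=[] holders={T2,T3,T6}
Step 14: wait(T5) -> count=0 queue=[T5] holders={T2,T3,T6}
Final holders: {T2,T3,T6} -> T5 not in holders

Answer: no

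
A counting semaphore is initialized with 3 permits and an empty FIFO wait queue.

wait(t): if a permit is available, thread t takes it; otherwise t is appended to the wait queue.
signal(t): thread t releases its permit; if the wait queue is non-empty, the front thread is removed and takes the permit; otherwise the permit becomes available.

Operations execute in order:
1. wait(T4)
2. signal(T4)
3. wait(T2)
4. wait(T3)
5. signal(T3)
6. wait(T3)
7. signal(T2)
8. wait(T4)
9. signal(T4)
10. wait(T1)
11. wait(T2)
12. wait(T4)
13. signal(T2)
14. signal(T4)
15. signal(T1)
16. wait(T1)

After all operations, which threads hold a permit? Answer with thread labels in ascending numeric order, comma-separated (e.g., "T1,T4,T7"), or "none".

Answer: T1,T3

Derivation:
Step 1: wait(T4) -> count=2 queue=[] holders={T4}
Step 2: signal(T4) -> count=3 queue=[] holders={none}
Step 3: wait(T2) -> count=2 queue=[] holders={T2}
Step 4: wait(T3) -> count=1 queue=[] holders={T2,T3}
Step 5: signal(T3) -> count=2 queue=[] holders={T2}
Step 6: wait(T3) -> count=1 queue=[] holders={T2,T3}
Step 7: signal(T2) -> count=2 queue=[] holders={T3}
Step 8: wait(T4) -> count=1 queue=[] holders={T3,T4}
Step 9: signal(T4) -> count=2 queue=[] holders={T3}
Step 10: wait(T1) -> count=1 queue=[] holders={T1,T3}
Step 11: wait(T2) -> count=0 queue=[] holders={T1,T2,T3}
Step 12: wait(T4) -> count=0 queue=[T4] holders={T1,T2,T3}
Step 13: signal(T2) -> count=0 queue=[] holders={T1,T3,T4}
Step 14: signal(T4) -> count=1 queue=[] holders={T1,T3}
Step 15: signal(T1) -> count=2 queue=[] holders={T3}
Step 16: wait(T1) -> count=1 queue=[] holders={T1,T3}
Final holders: T1,T3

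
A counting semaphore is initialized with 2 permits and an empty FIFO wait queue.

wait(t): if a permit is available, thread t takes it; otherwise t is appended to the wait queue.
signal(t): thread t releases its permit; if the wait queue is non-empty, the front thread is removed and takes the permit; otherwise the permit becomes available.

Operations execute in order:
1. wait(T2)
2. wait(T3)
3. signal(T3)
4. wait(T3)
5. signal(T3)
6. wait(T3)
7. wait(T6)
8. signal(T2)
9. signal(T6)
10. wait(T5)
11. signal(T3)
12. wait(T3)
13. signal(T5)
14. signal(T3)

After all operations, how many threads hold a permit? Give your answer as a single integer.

Step 1: wait(T2) -> count=1 queue=[] holders={T2}
Step 2: wait(T3) -> count=0 queue=[] holders={T2,T3}
Step 3: signal(T3) -> count=1 queue=[] holders={T2}
Step 4: wait(T3) -> count=0 queue=[] holders={T2,T3}
Step 5: signal(T3) -> count=1 queue=[] holders={T2}
Step 6: wait(T3) -> count=0 queue=[] holders={T2,T3}
Step 7: wait(T6) -> count=0 queue=[T6] holders={T2,T3}
Step 8: signal(T2) -> count=0 queue=[] holders={T3,T6}
Step 9: signal(T6) -> count=1 queue=[] holders={T3}
Step 10: wait(T5) -> count=0 queue=[] holders={T3,T5}
Step 11: signal(T3) -> count=1 queue=[] holders={T5}
Step 12: wait(T3) -> count=0 queue=[] holders={T3,T5}
Step 13: signal(T5) -> count=1 queue=[] holders={T3}
Step 14: signal(T3) -> count=2 queue=[] holders={none}
Final holders: {none} -> 0 thread(s)

Answer: 0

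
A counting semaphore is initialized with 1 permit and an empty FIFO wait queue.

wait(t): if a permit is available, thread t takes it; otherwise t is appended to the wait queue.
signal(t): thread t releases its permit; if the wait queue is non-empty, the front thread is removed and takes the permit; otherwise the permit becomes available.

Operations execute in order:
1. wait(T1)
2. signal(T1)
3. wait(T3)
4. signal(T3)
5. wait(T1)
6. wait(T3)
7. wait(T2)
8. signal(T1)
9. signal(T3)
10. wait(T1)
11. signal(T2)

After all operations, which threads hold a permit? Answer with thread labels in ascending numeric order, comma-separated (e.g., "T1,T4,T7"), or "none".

Answer: T1

Derivation:
Step 1: wait(T1) -> count=0 queue=[] holders={T1}
Step 2: signal(T1) -> count=1 queue=[] holders={none}
Step 3: wait(T3) -> count=0 queue=[] holders={T3}
Step 4: signal(T3) -> count=1 queue=[] holders={none}
Step 5: wait(T1) -> count=0 queue=[] holders={T1}
Step 6: wait(T3) -> count=0 queue=[T3] holders={T1}
Step 7: wait(T2) -> count=0 queue=[T3,T2] holders={T1}
Step 8: signal(T1) -> count=0 queue=[T2] holders={T3}
Step 9: signal(T3) -> count=0 queue=[] holders={T2}
Step 10: wait(T1) -> count=0 queue=[T1] holders={T2}
Step 11: signal(T2) -> count=0 queue=[] holders={T1}
Final holders: T1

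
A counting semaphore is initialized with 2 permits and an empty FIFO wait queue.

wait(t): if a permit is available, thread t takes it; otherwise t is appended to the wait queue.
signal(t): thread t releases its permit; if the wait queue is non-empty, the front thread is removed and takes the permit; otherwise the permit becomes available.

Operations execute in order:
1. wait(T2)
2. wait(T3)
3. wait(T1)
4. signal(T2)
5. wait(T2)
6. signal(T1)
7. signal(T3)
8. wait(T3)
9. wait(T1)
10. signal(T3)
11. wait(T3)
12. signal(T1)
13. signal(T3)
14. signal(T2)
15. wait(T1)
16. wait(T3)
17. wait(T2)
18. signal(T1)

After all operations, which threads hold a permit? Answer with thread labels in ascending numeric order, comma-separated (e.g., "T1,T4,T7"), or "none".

Step 1: wait(T2) -> count=1 queue=[] holders={T2}
Step 2: wait(T3) -> count=0 queue=[] holders={T2,T3}
Step 3: wait(T1) -> count=0 queue=[T1] holders={T2,T3}
Step 4: signal(T2) -> count=0 queue=[] holders={T1,T3}
Step 5: wait(T2) -> count=0 queue=[T2] holders={T1,T3}
Step 6: signal(T1) -> count=0 queue=[] holders={T2,T3}
Step 7: signal(T3) -> count=1 queue=[] holders={T2}
Step 8: wait(T3) -> count=0 queue=[] holders={T2,T3}
Step 9: wait(T1) -> count=0 queue=[T1] holders={T2,T3}
Step 10: signal(T3) -> count=0 queue=[] holders={T1,T2}
Step 11: wait(T3) -> count=0 queue=[T3] holders={T1,T2}
Step 12: signal(T1) -> count=0 queue=[] holders={T2,T3}
Step 13: signal(T3) -> count=1 queue=[] holders={T2}
Step 14: signal(T2) -> count=2 queue=[] holders={none}
Step 15: wait(T1) -> count=1 queue=[] holders={T1}
Step 16: wait(T3) -> count=0 queue=[] holders={T1,T3}
Step 17: wait(T2) -> count=0 queue=[T2] holders={T1,T3}
Step 18: signal(T1) -> count=0 queue=[] holders={T2,T3}
Final holders: T2,T3

Answer: T2,T3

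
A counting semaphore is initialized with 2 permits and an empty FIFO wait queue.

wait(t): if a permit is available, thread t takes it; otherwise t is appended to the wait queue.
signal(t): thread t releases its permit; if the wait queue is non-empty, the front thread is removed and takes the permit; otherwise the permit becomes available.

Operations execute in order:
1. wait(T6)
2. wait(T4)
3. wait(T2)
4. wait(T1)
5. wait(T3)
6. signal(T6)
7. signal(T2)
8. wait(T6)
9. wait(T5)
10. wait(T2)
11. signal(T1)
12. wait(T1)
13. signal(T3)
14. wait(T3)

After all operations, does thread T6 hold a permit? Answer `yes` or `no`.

Answer: yes

Derivation:
Step 1: wait(T6) -> count=1 queue=[] holders={T6}
Step 2: wait(T4) -> count=0 queue=[] holders={T4,T6}
Step 3: wait(T2) -> count=0 queue=[T2] holders={T4,T6}
Step 4: wait(T1) -> count=0 queue=[T2,T1] holders={T4,T6}
Step 5: wait(T3) -> count=0 queue=[T2,T1,T3] holders={T4,T6}
Step 6: signal(T6) -> count=0 queue=[T1,T3] holders={T2,T4}
Step 7: signal(T2) -> count=0 queue=[T3] holders={T1,T4}
Step 8: wait(T6) -> count=0 queue=[T3,T6] holders={T1,T4}
Step 9: wait(T5) -> count=0 queue=[T3,T6,T5] holders={T1,T4}
Step 10: wait(T2) -> count=0 queue=[T3,T6,T5,T2] holders={T1,T4}
Step 11: signal(T1) -> count=0 queue=[T6,T5,T2] holders={T3,T4}
Step 12: wait(T1) -> count=0 queue=[T6,T5,T2,T1] holders={T3,T4}
Step 13: signal(T3) -> count=0 queue=[T5,T2,T1] holders={T4,T6}
Step 14: wait(T3) -> count=0 queue=[T5,T2,T1,T3] holders={T4,T6}
Final holders: {T4,T6} -> T6 in holders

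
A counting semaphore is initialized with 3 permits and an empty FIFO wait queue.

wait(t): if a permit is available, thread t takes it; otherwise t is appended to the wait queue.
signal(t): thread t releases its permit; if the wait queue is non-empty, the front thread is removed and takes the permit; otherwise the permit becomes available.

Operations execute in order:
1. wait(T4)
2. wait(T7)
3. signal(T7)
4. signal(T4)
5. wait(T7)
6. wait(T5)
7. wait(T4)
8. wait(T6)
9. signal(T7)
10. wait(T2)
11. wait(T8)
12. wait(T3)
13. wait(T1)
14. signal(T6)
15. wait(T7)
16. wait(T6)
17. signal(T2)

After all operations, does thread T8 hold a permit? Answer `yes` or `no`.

Answer: yes

Derivation:
Step 1: wait(T4) -> count=2 queue=[] holders={T4}
Step 2: wait(T7) -> count=1 queue=[] holders={T4,T7}
Step 3: signal(T7) -> count=2 queue=[] holders={T4}
Step 4: signal(T4) -> count=3 queue=[] holders={none}
Step 5: wait(T7) -> count=2 queue=[] holders={T7}
Step 6: wait(T5) -> count=1 queue=[] holders={T5,T7}
Step 7: wait(T4) -> count=0 queue=[] holders={T4,T5,T7}
Step 8: wait(T6) -> count=0 queue=[T6] holders={T4,T5,T7}
Step 9: signal(T7) -> count=0 queue=[] holders={T4,T5,T6}
Step 10: wait(T2) -> count=0 queue=[T2] holders={T4,T5,T6}
Step 11: wait(T8) -> count=0 queue=[T2,T8] holders={T4,T5,T6}
Step 12: wait(T3) -> count=0 queue=[T2,T8,T3] holders={T4,T5,T6}
Step 13: wait(T1) -> count=0 queue=[T2,T8,T3,T1] holders={T4,T5,T6}
Step 14: signal(T6) -> count=0 queue=[T8,T3,T1] holders={T2,T4,T5}
Step 15: wait(T7) -> count=0 queue=[T8,T3,T1,T7] holders={T2,T4,T5}
Step 16: wait(T6) -> count=0 queue=[T8,T3,T1,T7,T6] holders={T2,T4,T5}
Step 17: signal(T2) -> count=0 queue=[T3,T1,T7,T6] holders={T4,T5,T8}
Final holders: {T4,T5,T8} -> T8 in holders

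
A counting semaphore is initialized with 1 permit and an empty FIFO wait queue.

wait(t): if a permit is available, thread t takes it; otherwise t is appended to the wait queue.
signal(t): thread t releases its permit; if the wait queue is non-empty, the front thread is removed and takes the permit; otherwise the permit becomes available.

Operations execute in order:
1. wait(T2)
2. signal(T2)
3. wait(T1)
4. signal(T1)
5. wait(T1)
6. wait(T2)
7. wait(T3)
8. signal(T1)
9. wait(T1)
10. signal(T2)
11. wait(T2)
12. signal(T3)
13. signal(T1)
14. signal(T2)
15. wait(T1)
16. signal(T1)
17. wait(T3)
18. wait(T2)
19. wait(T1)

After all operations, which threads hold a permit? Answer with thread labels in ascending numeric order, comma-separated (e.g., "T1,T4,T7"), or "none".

Answer: T3

Derivation:
Step 1: wait(T2) -> count=0 queue=[] holders={T2}
Step 2: signal(T2) -> count=1 queue=[] holders={none}
Step 3: wait(T1) -> count=0 queue=[] holders={T1}
Step 4: signal(T1) -> count=1 queue=[] holders={none}
Step 5: wait(T1) -> count=0 queue=[] holders={T1}
Step 6: wait(T2) -> count=0 queue=[T2] holders={T1}
Step 7: wait(T3) -> count=0 queue=[T2,T3] holders={T1}
Step 8: signal(T1) -> count=0 queue=[T3] holders={T2}
Step 9: wait(T1) -> count=0 queue=[T3,T1] holders={T2}
Step 10: signal(T2) -> count=0 queue=[T1] holders={T3}
Step 11: wait(T2) -> count=0 queue=[T1,T2] holders={T3}
Step 12: signal(T3) -> count=0 queue=[T2] holders={T1}
Step 13: signal(T1) -> count=0 queue=[] holders={T2}
Step 14: signal(T2) -> count=1 queue=[] holders={none}
Step 15: wait(T1) -> count=0 queue=[] holders={T1}
Step 16: signal(T1) -> count=1 queue=[] holders={none}
Step 17: wait(T3) -> count=0 queue=[] holders={T3}
Step 18: wait(T2) -> count=0 queue=[T2] holders={T3}
Step 19: wait(T1) -> count=0 queue=[T2,T1] holders={T3}
Final holders: T3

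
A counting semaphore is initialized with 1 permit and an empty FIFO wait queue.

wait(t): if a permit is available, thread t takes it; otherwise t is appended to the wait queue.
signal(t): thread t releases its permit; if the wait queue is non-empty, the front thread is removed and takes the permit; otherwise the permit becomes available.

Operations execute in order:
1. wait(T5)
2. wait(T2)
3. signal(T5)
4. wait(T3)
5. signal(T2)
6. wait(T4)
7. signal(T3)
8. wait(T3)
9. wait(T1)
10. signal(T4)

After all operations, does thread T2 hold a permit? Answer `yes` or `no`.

Step 1: wait(T5) -> count=0 queue=[] holders={T5}
Step 2: wait(T2) -> count=0 queue=[T2] holders={T5}
Step 3: signal(T5) -> count=0 queue=[] holders={T2}
Step 4: wait(T3) -> count=0 queue=[T3] holders={T2}
Step 5: signal(T2) -> count=0 queue=[] holders={T3}
Step 6: wait(T4) -> count=0 queue=[T4] holders={T3}
Step 7: signal(T3) -> count=0 queue=[] holders={T4}
Step 8: wait(T3) -> count=0 queue=[T3] holders={T4}
Step 9: wait(T1) -> count=0 queue=[T3,T1] holders={T4}
Step 10: signal(T4) -> count=0 queue=[T1] holders={T3}
Final holders: {T3} -> T2 not in holders

Answer: no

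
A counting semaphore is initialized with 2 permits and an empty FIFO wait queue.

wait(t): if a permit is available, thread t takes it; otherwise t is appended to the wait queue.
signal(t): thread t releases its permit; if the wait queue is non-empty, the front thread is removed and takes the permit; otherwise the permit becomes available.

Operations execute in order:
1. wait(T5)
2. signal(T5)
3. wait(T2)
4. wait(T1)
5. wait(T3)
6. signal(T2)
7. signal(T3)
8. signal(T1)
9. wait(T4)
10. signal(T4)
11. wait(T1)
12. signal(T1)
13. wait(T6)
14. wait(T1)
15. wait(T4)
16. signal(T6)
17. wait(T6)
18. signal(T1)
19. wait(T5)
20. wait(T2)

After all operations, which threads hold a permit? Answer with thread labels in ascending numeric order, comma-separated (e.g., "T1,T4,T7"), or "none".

Step 1: wait(T5) -> count=1 queue=[] holders={T5}
Step 2: signal(T5) -> count=2 queue=[] holders={none}
Step 3: wait(T2) -> count=1 queue=[] holders={T2}
Step 4: wait(T1) -> count=0 queue=[] holders={T1,T2}
Step 5: wait(T3) -> count=0 queue=[T3] holders={T1,T2}
Step 6: signal(T2) -> count=0 queue=[] holders={T1,T3}
Step 7: signal(T3) -> count=1 queue=[] holders={T1}
Step 8: signal(T1) -> count=2 queue=[] holders={none}
Step 9: wait(T4) -> count=1 queue=[] holders={T4}
Step 10: signal(T4) -> count=2 queue=[] holders={none}
Step 11: wait(T1) -> count=1 queue=[] holders={T1}
Step 12: signal(T1) -> count=2 queue=[] holders={none}
Step 13: wait(T6) -> count=1 queue=[] holders={T6}
Step 14: wait(T1) -> count=0 queue=[] holders={T1,T6}
Step 15: wait(T4) -> count=0 queue=[T4] holders={T1,T6}
Step 16: signal(T6) -> count=0 queue=[] holders={T1,T4}
Step 17: wait(T6) -> count=0 queue=[T6] holders={T1,T4}
Step 18: signal(T1) -> count=0 queue=[] holders={T4,T6}
Step 19: wait(T5) -> count=0 queue=[T5] holders={T4,T6}
Step 20: wait(T2) -> count=0 queue=[T5,T2] holders={T4,T6}
Final holders: T4,T6

Answer: T4,T6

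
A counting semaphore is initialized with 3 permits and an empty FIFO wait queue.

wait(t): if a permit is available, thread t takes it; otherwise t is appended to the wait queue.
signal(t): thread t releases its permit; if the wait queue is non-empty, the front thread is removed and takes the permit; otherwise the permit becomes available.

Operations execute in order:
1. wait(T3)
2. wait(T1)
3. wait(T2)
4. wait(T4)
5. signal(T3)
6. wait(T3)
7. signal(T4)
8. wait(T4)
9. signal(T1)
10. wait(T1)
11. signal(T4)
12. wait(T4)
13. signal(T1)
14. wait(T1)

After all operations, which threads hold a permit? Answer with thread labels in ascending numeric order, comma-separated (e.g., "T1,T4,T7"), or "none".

Step 1: wait(T3) -> count=2 queue=[] holders={T3}
Step 2: wait(T1) -> count=1 queue=[] holders={T1,T3}
Step 3: wait(T2) -> count=0 queue=[] holders={T1,T2,T3}
Step 4: wait(T4) -> count=0 queue=[T4] holders={T1,T2,T3}
Step 5: signal(T3) -> count=0 queue=[] holders={T1,T2,T4}
Step 6: wait(T3) -> count=0 queue=[T3] holders={T1,T2,T4}
Step 7: signal(T4) -> count=0 queue=[] holders={T1,T2,T3}
Step 8: wait(T4) -> count=0 queue=[T4] holders={T1,T2,T3}
Step 9: signal(T1) -> count=0 queue=[] holders={T2,T3,T4}
Step 10: wait(T1) -> count=0 queue=[T1] holders={T2,T3,T4}
Step 11: signal(T4) -> count=0 queue=[] holders={T1,T2,T3}
Step 12: wait(T4) -> count=0 queue=[T4] holders={T1,T2,T3}
Step 13: signal(T1) -> count=0 queue=[] holders={T2,T3,T4}
Step 14: wait(T1) -> count=0 queue=[T1] holders={T2,T3,T4}
Final holders: T2,T3,T4

Answer: T2,T3,T4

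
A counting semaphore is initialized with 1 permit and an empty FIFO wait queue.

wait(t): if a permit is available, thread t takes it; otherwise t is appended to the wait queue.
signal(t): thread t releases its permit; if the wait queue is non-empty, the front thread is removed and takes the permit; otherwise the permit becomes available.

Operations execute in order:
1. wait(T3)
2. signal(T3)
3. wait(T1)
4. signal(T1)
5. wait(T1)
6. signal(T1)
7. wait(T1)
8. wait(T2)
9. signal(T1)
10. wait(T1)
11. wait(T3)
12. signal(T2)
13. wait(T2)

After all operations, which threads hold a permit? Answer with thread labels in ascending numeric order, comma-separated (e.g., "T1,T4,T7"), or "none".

Step 1: wait(T3) -> count=0 queue=[] holders={T3}
Step 2: signal(T3) -> count=1 queue=[] holders={none}
Step 3: wait(T1) -> count=0 queue=[] holders={T1}
Step 4: signal(T1) -> count=1 queue=[] holders={none}
Step 5: wait(T1) -> count=0 queue=[] holders={T1}
Step 6: signal(T1) -> count=1 queue=[] holders={none}
Step 7: wait(T1) -> count=0 queue=[] holders={T1}
Step 8: wait(T2) -> count=0 queue=[T2] holders={T1}
Step 9: signal(T1) -> count=0 queue=[] holders={T2}
Step 10: wait(T1) -> count=0 queue=[T1] holders={T2}
Step 11: wait(T3) -> count=0 queue=[T1,T3] holders={T2}
Step 12: signal(T2) -> count=0 queue=[T3] holders={T1}
Step 13: wait(T2) -> count=0 queue=[T3,T2] holders={T1}
Final holders: T1

Answer: T1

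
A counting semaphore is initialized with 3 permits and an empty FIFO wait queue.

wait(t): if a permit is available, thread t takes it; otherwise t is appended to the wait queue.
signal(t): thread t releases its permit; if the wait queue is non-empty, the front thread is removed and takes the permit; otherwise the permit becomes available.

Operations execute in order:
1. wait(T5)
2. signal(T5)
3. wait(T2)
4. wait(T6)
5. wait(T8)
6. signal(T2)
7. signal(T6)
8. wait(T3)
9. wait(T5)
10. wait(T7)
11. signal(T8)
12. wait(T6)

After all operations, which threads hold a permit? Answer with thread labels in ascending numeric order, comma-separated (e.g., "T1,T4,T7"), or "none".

Step 1: wait(T5) -> count=2 queue=[] holders={T5}
Step 2: signal(T5) -> count=3 queue=[] holders={none}
Step 3: wait(T2) -> count=2 queue=[] holders={T2}
Step 4: wait(T6) -> count=1 queue=[] holders={T2,T6}
Step 5: wait(T8) -> count=0 queue=[] holders={T2,T6,T8}
Step 6: signal(T2) -> count=1 queue=[] holders={T6,T8}
Step 7: signal(T6) -> count=2 queue=[] holders={T8}
Step 8: wait(T3) -> count=1 queue=[] holders={T3,T8}
Step 9: wait(T5) -> count=0 queue=[] holders={T3,T5,T8}
Step 10: wait(T7) -> count=0 queue=[T7] holders={T3,T5,T8}
Step 11: signal(T8) -> count=0 queue=[] holders={T3,T5,T7}
Step 12: wait(T6) -> count=0 queue=[T6] holders={T3,T5,T7}
Final holders: T3,T5,T7

Answer: T3,T5,T7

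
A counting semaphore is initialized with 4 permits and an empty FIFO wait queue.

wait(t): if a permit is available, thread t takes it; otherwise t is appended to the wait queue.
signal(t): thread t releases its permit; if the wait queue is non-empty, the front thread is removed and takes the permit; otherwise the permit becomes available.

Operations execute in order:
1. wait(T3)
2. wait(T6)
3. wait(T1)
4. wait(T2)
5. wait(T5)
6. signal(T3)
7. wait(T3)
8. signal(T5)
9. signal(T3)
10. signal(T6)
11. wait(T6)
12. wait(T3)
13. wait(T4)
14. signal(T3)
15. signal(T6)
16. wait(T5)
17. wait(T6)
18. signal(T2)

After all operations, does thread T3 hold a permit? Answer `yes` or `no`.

Answer: no

Derivation:
Step 1: wait(T3) -> count=3 queue=[] holders={T3}
Step 2: wait(T6) -> count=2 queue=[] holders={T3,T6}
Step 3: wait(T1) -> count=1 queue=[] holders={T1,T3,T6}
Step 4: wait(T2) -> count=0 queue=[] holders={T1,T2,T3,T6}
Step 5: wait(T5) -> count=0 queue=[T5] holders={T1,T2,T3,T6}
Step 6: signal(T3) -> count=0 queue=[] holders={T1,T2,T5,T6}
Step 7: wait(T3) -> count=0 queue=[T3] holders={T1,T2,T5,T6}
Step 8: signal(T5) -> count=0 queue=[] holders={T1,T2,T3,T6}
Step 9: signal(T3) -> count=1 queue=[] holders={T1,T2,T6}
Step 10: signal(T6) -> count=2 queue=[] holders={T1,T2}
Step 11: wait(T6) -> count=1 queue=[] holders={T1,T2,T6}
Step 12: wait(T3) -> count=0 queue=[] holders={T1,T2,T3,T6}
Step 13: wait(T4) -> count=0 queue=[T4] holders={T1,T2,T3,T6}
Step 14: signal(T3) -> count=0 queue=[] holders={T1,T2,T4,T6}
Step 15: signal(T6) -> count=1 queue=[] holders={T1,T2,T4}
Step 16: wait(T5) -> count=0 queue=[] holders={T1,T2,T4,T5}
Step 17: wait(T6) -> count=0 queue=[T6] holders={T1,T2,T4,T5}
Step 18: signal(T2) -> count=0 queue=[] holders={T1,T4,T5,T6}
Final holders: {T1,T4,T5,T6} -> T3 not in holders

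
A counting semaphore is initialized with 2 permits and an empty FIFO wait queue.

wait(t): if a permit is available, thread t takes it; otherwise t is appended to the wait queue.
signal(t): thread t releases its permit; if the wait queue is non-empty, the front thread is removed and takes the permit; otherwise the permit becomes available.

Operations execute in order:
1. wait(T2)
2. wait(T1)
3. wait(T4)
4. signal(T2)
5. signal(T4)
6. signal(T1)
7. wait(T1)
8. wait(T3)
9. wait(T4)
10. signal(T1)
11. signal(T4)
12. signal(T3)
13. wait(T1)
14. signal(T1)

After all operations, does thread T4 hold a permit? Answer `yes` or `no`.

Answer: no

Derivation:
Step 1: wait(T2) -> count=1 queue=[] holders={T2}
Step 2: wait(T1) -> count=0 queue=[] holders={T1,T2}
Step 3: wait(T4) -> count=0 queue=[T4] holders={T1,T2}
Step 4: signal(T2) -> count=0 queue=[] holders={T1,T4}
Step 5: signal(T4) -> count=1 queue=[] holders={T1}
Step 6: signal(T1) -> count=2 queue=[] holders={none}
Step 7: wait(T1) -> count=1 queue=[] holders={T1}
Step 8: wait(T3) -> count=0 queue=[] holders={T1,T3}
Step 9: wait(T4) -> count=0 queue=[T4] holders={T1,T3}
Step 10: signal(T1) -> count=0 queue=[] holders={T3,T4}
Step 11: signal(T4) -> count=1 queue=[] holders={T3}
Step 12: signal(T3) -> count=2 queue=[] holders={none}
Step 13: wait(T1) -> count=1 queue=[] holders={T1}
Step 14: signal(T1) -> count=2 queue=[] holders={none}
Final holders: {none} -> T4 not in holders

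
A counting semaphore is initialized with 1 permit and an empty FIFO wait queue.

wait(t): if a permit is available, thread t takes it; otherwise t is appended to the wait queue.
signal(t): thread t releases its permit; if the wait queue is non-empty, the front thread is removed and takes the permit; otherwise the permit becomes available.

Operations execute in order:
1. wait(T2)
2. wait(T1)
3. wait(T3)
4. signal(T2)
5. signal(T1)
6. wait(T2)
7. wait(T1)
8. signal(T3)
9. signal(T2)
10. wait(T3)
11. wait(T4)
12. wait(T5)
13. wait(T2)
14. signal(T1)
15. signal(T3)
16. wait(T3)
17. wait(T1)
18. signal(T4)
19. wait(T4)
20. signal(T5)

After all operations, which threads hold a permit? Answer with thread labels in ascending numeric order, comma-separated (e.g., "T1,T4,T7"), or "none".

Answer: T2

Derivation:
Step 1: wait(T2) -> count=0 queue=[] holders={T2}
Step 2: wait(T1) -> count=0 queue=[T1] holders={T2}
Step 3: wait(T3) -> count=0 queue=[T1,T3] holders={T2}
Step 4: signal(T2) -> count=0 queue=[T3] holders={T1}
Step 5: signal(T1) -> count=0 queue=[] holders={T3}
Step 6: wait(T2) -> count=0 queue=[T2] holders={T3}
Step 7: wait(T1) -> count=0 queue=[T2,T1] holders={T3}
Step 8: signal(T3) -> count=0 queue=[T1] holders={T2}
Step 9: signal(T2) -> count=0 queue=[] holders={T1}
Step 10: wait(T3) -> count=0 queue=[T3] holders={T1}
Step 11: wait(T4) -> count=0 queue=[T3,T4] holders={T1}
Step 12: wait(T5) -> count=0 queue=[T3,T4,T5] holders={T1}
Step 13: wait(T2) -> count=0 queue=[T3,T4,T5,T2] holders={T1}
Step 14: signal(T1) -> count=0 queue=[T4,T5,T2] holders={T3}
Step 15: signal(T3) -> count=0 queue=[T5,T2] holders={T4}
Step 16: wait(T3) -> count=0 queue=[T5,T2,T3] holders={T4}
Step 17: wait(T1) -> count=0 queue=[T5,T2,T3,T1] holders={T4}
Step 18: signal(T4) -> count=0 queue=[T2,T3,T1] holders={T5}
Step 19: wait(T4) -> count=0 queue=[T2,T3,T1,T4] holders={T5}
Step 20: signal(T5) -> count=0 queue=[T3,T1,T4] holders={T2}
Final holders: T2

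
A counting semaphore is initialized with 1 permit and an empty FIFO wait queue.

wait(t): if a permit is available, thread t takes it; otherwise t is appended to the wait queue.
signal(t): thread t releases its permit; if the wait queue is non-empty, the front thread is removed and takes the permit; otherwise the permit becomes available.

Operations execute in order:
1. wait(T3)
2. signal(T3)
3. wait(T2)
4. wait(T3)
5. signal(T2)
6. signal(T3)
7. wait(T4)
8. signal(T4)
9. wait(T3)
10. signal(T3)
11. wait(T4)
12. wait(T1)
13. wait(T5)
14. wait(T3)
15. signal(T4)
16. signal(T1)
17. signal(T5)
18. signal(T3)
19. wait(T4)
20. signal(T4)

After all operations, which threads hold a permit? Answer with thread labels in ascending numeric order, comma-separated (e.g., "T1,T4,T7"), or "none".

Step 1: wait(T3) -> count=0 queue=[] holders={T3}
Step 2: signal(T3) -> count=1 queue=[] holders={none}
Step 3: wait(T2) -> count=0 queue=[] holders={T2}
Step 4: wait(T3) -> count=0 queue=[T3] holders={T2}
Step 5: signal(T2) -> count=0 queue=[] holders={T3}
Step 6: signal(T3) -> count=1 queue=[] holders={none}
Step 7: wait(T4) -> count=0 queue=[] holders={T4}
Step 8: signal(T4) -> count=1 queue=[] holders={none}
Step 9: wait(T3) -> count=0 queue=[] holders={T3}
Step 10: signal(T3) -> count=1 queue=[] holders={none}
Step 11: wait(T4) -> count=0 queue=[] holders={T4}
Step 12: wait(T1) -> count=0 queue=[T1] holders={T4}
Step 13: wait(T5) -> count=0 queue=[T1,T5] holders={T4}
Step 14: wait(T3) -> count=0 queue=[T1,T5,T3] holders={T4}
Step 15: signal(T4) -> count=0 queue=[T5,T3] holders={T1}
Step 16: signal(T1) -> count=0 queue=[T3] holders={T5}
Step 17: signal(T5) -> count=0 queue=[] holders={T3}
Step 18: signal(T3) -> count=1 queue=[] holders={none}
Step 19: wait(T4) -> count=0 queue=[] holders={T4}
Step 20: signal(T4) -> count=1 queue=[] holders={none}
Final holders: none

Answer: none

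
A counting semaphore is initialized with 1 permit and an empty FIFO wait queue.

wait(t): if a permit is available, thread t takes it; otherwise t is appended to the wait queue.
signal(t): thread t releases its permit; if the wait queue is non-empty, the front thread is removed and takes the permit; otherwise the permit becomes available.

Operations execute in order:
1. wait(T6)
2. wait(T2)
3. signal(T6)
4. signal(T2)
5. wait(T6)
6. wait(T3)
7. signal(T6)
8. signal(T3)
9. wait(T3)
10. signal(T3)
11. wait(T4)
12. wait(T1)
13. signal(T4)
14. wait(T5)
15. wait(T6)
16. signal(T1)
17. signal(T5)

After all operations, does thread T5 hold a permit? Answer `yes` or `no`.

Answer: no

Derivation:
Step 1: wait(T6) -> count=0 queue=[] holders={T6}
Step 2: wait(T2) -> count=0 queue=[T2] holders={T6}
Step 3: signal(T6) -> count=0 queue=[] holders={T2}
Step 4: signal(T2) -> count=1 queue=[] holders={none}
Step 5: wait(T6) -> count=0 queue=[] holders={T6}
Step 6: wait(T3) -> count=0 queue=[T3] holders={T6}
Step 7: signal(T6) -> count=0 queue=[] holders={T3}
Step 8: signal(T3) -> count=1 queue=[] holders={none}
Step 9: wait(T3) -> count=0 queue=[] holders={T3}
Step 10: signal(T3) -> count=1 queue=[] holders={none}
Step 11: wait(T4) -> count=0 queue=[] holders={T4}
Step 12: wait(T1) -> count=0 queue=[T1] holders={T4}
Step 13: signal(T4) -> count=0 queue=[] holders={T1}
Step 14: wait(T5) -> count=0 queue=[T5] holders={T1}
Step 15: wait(T6) -> count=0 queue=[T5,T6] holders={T1}
Step 16: signal(T1) -> count=0 queue=[T6] holders={T5}
Step 17: signal(T5) -> count=0 queue=[] holders={T6}
Final holders: {T6} -> T5 not in holders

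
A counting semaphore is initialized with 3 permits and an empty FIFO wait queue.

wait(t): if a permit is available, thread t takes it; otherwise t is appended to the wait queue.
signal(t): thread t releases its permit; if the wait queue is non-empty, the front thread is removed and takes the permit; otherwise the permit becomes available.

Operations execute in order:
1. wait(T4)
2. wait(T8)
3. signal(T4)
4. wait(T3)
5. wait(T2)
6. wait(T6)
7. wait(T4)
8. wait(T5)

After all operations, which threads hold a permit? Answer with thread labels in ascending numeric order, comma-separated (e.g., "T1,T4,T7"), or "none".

Step 1: wait(T4) -> count=2 queue=[] holders={T4}
Step 2: wait(T8) -> count=1 queue=[] holders={T4,T8}
Step 3: signal(T4) -> count=2 queue=[] holders={T8}
Step 4: wait(T3) -> count=1 queue=[] holders={T3,T8}
Step 5: wait(T2) -> count=0 queue=[] holders={T2,T3,T8}
Step 6: wait(T6) -> count=0 queue=[T6] holders={T2,T3,T8}
Step 7: wait(T4) -> count=0 queue=[T6,T4] holders={T2,T3,T8}
Step 8: wait(T5) -> count=0 queue=[T6,T4,T5] holders={T2,T3,T8}
Final holders: T2,T3,T8

Answer: T2,T3,T8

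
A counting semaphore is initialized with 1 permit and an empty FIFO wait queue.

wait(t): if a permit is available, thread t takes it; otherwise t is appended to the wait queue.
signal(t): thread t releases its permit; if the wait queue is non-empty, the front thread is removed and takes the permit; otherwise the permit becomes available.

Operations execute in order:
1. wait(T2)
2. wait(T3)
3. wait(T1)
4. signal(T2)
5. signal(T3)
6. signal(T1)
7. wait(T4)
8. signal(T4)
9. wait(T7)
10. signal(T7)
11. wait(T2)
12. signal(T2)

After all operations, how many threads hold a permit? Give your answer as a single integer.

Answer: 0

Derivation:
Step 1: wait(T2) -> count=0 queue=[] holders={T2}
Step 2: wait(T3) -> count=0 queue=[T3] holders={T2}
Step 3: wait(T1) -> count=0 queue=[T3,T1] holders={T2}
Step 4: signal(T2) -> count=0 queue=[T1] holders={T3}
Step 5: signal(T3) -> count=0 queue=[] holders={T1}
Step 6: signal(T1) -> count=1 queue=[] holders={none}
Step 7: wait(T4) -> count=0 queue=[] holders={T4}
Step 8: signal(T4) -> count=1 queue=[] holders={none}
Step 9: wait(T7) -> count=0 queue=[] holders={T7}
Step 10: signal(T7) -> count=1 queue=[] holders={none}
Step 11: wait(T2) -> count=0 queue=[] holders={T2}
Step 12: signal(T2) -> count=1 queue=[] holders={none}
Final holders: {none} -> 0 thread(s)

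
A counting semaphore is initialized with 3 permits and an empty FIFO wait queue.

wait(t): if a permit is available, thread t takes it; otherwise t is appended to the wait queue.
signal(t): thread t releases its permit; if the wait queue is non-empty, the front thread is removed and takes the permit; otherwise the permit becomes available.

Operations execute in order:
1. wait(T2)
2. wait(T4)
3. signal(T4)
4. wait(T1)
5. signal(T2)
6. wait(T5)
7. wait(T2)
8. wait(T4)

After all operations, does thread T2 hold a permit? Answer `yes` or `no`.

Step 1: wait(T2) -> count=2 queue=[] holders={T2}
Step 2: wait(T4) -> count=1 queue=[] holders={T2,T4}
Step 3: signal(T4) -> count=2 queue=[] holders={T2}
Step 4: wait(T1) -> count=1 queue=[] holders={T1,T2}
Step 5: signal(T2) -> count=2 queue=[] holders={T1}
Step 6: wait(T5) -> count=1 queue=[] holders={T1,T5}
Step 7: wait(T2) -> count=0 queue=[] holders={T1,T2,T5}
Step 8: wait(T4) -> count=0 queue=[T4] holders={T1,T2,T5}
Final holders: {T1,T2,T5} -> T2 in holders

Answer: yes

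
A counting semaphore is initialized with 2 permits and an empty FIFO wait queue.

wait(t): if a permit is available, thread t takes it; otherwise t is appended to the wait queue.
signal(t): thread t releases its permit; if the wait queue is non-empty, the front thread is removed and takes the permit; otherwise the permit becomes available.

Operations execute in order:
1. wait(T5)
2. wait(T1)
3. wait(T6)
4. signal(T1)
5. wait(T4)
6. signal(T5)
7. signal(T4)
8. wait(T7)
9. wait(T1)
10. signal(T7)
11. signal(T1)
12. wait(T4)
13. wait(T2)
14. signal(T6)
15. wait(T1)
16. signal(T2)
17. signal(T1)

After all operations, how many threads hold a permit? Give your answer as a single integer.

Step 1: wait(T5) -> count=1 queue=[] holders={T5}
Step 2: wait(T1) -> count=0 queue=[] holders={T1,T5}
Step 3: wait(T6) -> count=0 queue=[T6] holders={T1,T5}
Step 4: signal(T1) -> count=0 queue=[] holders={T5,T6}
Step 5: wait(T4) -> count=0 queue=[T4] holders={T5,T6}
Step 6: signal(T5) -> count=0 queue=[] holders={T4,T6}
Step 7: signal(T4) -> count=1 queue=[] holders={T6}
Step 8: wait(T7) -> count=0 queue=[] holders={T6,T7}
Step 9: wait(T1) -> count=0 queue=[T1] holders={T6,T7}
Step 10: signal(T7) -> count=0 queue=[] holders={T1,T6}
Step 11: signal(T1) -> count=1 queue=[] holders={T6}
Step 12: wait(T4) -> count=0 queue=[] holders={T4,T6}
Step 13: wait(T2) -> count=0 queue=[T2] holders={T4,T6}
Step 14: signal(T6) -> count=0 queue=[] holders={T2,T4}
Step 15: wait(T1) -> count=0 queue=[T1] holders={T2,T4}
Step 16: signal(T2) -> count=0 queue=[] holders={T1,T4}
Step 17: signal(T1) -> count=1 queue=[] holders={T4}
Final holders: {T4} -> 1 thread(s)

Answer: 1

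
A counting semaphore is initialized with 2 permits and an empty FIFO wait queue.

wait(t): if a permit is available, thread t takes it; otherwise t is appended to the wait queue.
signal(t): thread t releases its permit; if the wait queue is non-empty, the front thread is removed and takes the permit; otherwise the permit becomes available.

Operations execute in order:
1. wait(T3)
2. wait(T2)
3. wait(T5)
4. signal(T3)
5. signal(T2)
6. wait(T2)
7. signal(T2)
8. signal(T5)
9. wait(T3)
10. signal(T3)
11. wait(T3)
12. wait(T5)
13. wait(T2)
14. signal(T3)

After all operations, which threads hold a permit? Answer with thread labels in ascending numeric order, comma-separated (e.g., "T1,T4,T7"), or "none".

Step 1: wait(T3) -> count=1 queue=[] holders={T3}
Step 2: wait(T2) -> count=0 queue=[] holders={T2,T3}
Step 3: wait(T5) -> count=0 queue=[T5] holders={T2,T3}
Step 4: signal(T3) -> count=0 queue=[] holders={T2,T5}
Step 5: signal(T2) -> count=1 queue=[] holders={T5}
Step 6: wait(T2) -> count=0 queue=[] holders={T2,T5}
Step 7: signal(T2) -> count=1 queue=[] holders={T5}
Step 8: signal(T5) -> count=2 queue=[] holders={none}
Step 9: wait(T3) -> count=1 queue=[] holders={T3}
Step 10: signal(T3) -> count=2 queue=[] holders={none}
Step 11: wait(T3) -> count=1 queue=[] holders={T3}
Step 12: wait(T5) -> count=0 queue=[] holders={T3,T5}
Step 13: wait(T2) -> count=0 queue=[T2] holders={T3,T5}
Step 14: signal(T3) -> count=0 queue=[] holders={T2,T5}
Final holders: T2,T5

Answer: T2,T5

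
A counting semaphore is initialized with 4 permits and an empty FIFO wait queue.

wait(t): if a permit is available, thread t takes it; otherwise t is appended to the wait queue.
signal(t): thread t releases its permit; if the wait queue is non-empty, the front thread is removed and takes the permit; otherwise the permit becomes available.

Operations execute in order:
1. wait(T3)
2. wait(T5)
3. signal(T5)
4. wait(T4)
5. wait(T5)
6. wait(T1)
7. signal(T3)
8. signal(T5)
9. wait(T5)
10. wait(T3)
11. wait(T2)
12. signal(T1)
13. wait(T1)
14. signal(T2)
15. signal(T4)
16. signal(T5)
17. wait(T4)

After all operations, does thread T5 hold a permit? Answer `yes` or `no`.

Step 1: wait(T3) -> count=3 queue=[] holders={T3}
Step 2: wait(T5) -> count=2 queue=[] holders={T3,T5}
Step 3: signal(T5) -> count=3 queue=[] holders={T3}
Step 4: wait(T4) -> count=2 queue=[] holders={T3,T4}
Step 5: wait(T5) -> count=1 queue=[] holders={T3,T4,T5}
Step 6: wait(T1) -> count=0 queue=[] holders={T1,T3,T4,T5}
Step 7: signal(T3) -> count=1 queue=[] holders={T1,T4,T5}
Step 8: signal(T5) -> count=2 queue=[] holders={T1,T4}
Step 9: wait(T5) -> count=1 queue=[] holders={T1,T4,T5}
Step 10: wait(T3) -> count=0 queue=[] holders={T1,T3,T4,T5}
Step 11: wait(T2) -> count=0 queue=[T2] holders={T1,T3,T4,T5}
Step 12: signal(T1) -> count=0 queue=[] holders={T2,T3,T4,T5}
Step 13: wait(T1) -> count=0 queue=[T1] holders={T2,T3,T4,T5}
Step 14: signal(T2) -> count=0 queue=[] holders={T1,T3,T4,T5}
Step 15: signal(T4) -> count=1 queue=[] holders={T1,T3,T5}
Step 16: signal(T5) -> count=2 queue=[] holders={T1,T3}
Step 17: wait(T4) -> count=1 queue=[] holders={T1,T3,T4}
Final holders: {T1,T3,T4} -> T5 not in holders

Answer: no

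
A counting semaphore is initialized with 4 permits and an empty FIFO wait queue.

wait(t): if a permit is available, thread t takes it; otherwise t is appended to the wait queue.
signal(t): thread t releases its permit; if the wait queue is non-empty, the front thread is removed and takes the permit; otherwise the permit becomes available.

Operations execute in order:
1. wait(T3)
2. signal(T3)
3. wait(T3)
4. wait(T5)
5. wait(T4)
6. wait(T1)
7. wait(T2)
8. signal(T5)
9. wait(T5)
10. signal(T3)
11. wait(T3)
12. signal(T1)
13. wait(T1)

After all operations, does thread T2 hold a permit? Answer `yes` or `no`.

Answer: yes

Derivation:
Step 1: wait(T3) -> count=3 queue=[] holders={T3}
Step 2: signal(T3) -> count=4 queue=[] holders={none}
Step 3: wait(T3) -> count=3 queue=[] holders={T3}
Step 4: wait(T5) -> count=2 queue=[] holders={T3,T5}
Step 5: wait(T4) -> count=1 queue=[] holders={T3,T4,T5}
Step 6: wait(T1) -> count=0 queue=[] holders={T1,T3,T4,T5}
Step 7: wait(T2) -> count=0 queue=[T2] holders={T1,T3,T4,T5}
Step 8: signal(T5) -> count=0 queue=[] holders={T1,T2,T3,T4}
Step 9: wait(T5) -> count=0 queue=[T5] holders={T1,T2,T3,T4}
Step 10: signal(T3) -> count=0 queue=[] holders={T1,T2,T4,T5}
Step 11: wait(T3) -> count=0 queue=[T3] holders={T1,T2,T4,T5}
Step 12: signal(T1) -> count=0 queue=[] holders={T2,T3,T4,T5}
Step 13: wait(T1) -> count=0 queue=[T1] holders={T2,T3,T4,T5}
Final holders: {T2,T3,T4,T5} -> T2 in holders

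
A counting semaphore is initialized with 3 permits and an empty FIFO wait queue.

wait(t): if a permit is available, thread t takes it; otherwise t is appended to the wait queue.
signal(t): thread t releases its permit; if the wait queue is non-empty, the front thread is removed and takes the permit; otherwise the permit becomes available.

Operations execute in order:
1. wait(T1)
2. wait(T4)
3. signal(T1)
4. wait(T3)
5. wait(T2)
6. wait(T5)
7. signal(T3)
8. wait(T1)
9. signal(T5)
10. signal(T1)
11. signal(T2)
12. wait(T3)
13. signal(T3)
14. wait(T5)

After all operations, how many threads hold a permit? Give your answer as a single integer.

Answer: 2

Derivation:
Step 1: wait(T1) -> count=2 queue=[] holders={T1}
Step 2: wait(T4) -> count=1 queue=[] holders={T1,T4}
Step 3: signal(T1) -> count=2 queue=[] holders={T4}
Step 4: wait(T3) -> count=1 queue=[] holders={T3,T4}
Step 5: wait(T2) -> count=0 queue=[] holders={T2,T3,T4}
Step 6: wait(T5) -> count=0 queue=[T5] holders={T2,T3,T4}
Step 7: signal(T3) -> count=0 queue=[] holders={T2,T4,T5}
Step 8: wait(T1) -> count=0 queue=[T1] holders={T2,T4,T5}
Step 9: signal(T5) -> count=0 queue=[] holders={T1,T2,T4}
Step 10: signal(T1) -> count=1 queue=[] holders={T2,T4}
Step 11: signal(T2) -> count=2 queue=[] holders={T4}
Step 12: wait(T3) -> count=1 queue=[] holders={T3,T4}
Step 13: signal(T3) -> count=2 queue=[] holders={T4}
Step 14: wait(T5) -> count=1 queue=[] holders={T4,T5}
Final holders: {T4,T5} -> 2 thread(s)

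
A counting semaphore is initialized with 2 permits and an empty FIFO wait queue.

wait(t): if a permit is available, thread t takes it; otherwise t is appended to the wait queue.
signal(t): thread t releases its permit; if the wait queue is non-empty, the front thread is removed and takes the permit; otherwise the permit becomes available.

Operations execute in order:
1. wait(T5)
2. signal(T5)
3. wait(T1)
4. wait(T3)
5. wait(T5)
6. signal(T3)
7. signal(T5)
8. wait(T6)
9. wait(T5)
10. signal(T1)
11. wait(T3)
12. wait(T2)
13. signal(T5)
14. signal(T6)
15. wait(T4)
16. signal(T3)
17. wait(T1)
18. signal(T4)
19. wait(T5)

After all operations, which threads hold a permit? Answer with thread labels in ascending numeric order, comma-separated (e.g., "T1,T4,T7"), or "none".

Step 1: wait(T5) -> count=1 queue=[] holders={T5}
Step 2: signal(T5) -> count=2 queue=[] holders={none}
Step 3: wait(T1) -> count=1 queue=[] holders={T1}
Step 4: wait(T3) -> count=0 queue=[] holders={T1,T3}
Step 5: wait(T5) -> count=0 queue=[T5] holders={T1,T3}
Step 6: signal(T3) -> count=0 queue=[] holders={T1,T5}
Step 7: signal(T5) -> count=1 queue=[] holders={T1}
Step 8: wait(T6) -> count=0 queue=[] holders={T1,T6}
Step 9: wait(T5) -> count=0 queue=[T5] holders={T1,T6}
Step 10: signal(T1) -> count=0 queue=[] holders={T5,T6}
Step 11: wait(T3) -> count=0 queue=[T3] holders={T5,T6}
Step 12: wait(T2) -> count=0 queue=[T3,T2] holders={T5,T6}
Step 13: signal(T5) -> count=0 queue=[T2] holders={T3,T6}
Step 14: signal(T6) -> count=0 queue=[] holders={T2,T3}
Step 15: wait(T4) -> count=0 queue=[T4] holders={T2,T3}
Step 16: signal(T3) -> count=0 queue=[] holders={T2,T4}
Step 17: wait(T1) -> count=0 queue=[T1] holders={T2,T4}
Step 18: signal(T4) -> count=0 queue=[] holders={T1,T2}
Step 19: wait(T5) -> count=0 queue=[T5] holders={T1,T2}
Final holders: T1,T2

Answer: T1,T2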